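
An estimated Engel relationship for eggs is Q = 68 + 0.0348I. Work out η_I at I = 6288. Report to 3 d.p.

0.763

At I = 6288: Q = 286.822.
dQ/dI = 0.0348.
η = (dQ/dI)·(I/Q) = 0.0348 × (6288/286.822) = 0.763.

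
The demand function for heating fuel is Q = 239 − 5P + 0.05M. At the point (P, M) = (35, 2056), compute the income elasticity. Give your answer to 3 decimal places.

At P = 35, M = 2056: Q = 166.800.
Holding P constant, ∂Q/∂M = 0.05.
η_M = (∂Q/∂M)·(M/Q) = 0.05 × (2056/166.800) = 0.616.

0.616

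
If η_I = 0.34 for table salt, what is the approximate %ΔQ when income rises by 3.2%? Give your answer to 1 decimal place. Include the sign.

1.1%

%ΔQ ≈ η × %ΔI = 0.34 × 3.2% = 1.1%.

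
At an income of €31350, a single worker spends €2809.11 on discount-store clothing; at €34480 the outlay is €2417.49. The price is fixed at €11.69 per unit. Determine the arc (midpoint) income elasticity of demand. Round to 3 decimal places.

With a constant price, Q₁ = 2809.11/11.69 = 240.300 and Q₂ = 2417.49/11.69 = 206.800 (equivalently, work directly with expenditure since P cancels).
Midpoint %ΔQ = (2417.49 − 2809.11)/2613.30 = -0.14986; midpoint %ΔI = (34480 − 31350)/32915 = 0.09509.
η = -0.14986 / 0.09509 = -1.576.

-1.576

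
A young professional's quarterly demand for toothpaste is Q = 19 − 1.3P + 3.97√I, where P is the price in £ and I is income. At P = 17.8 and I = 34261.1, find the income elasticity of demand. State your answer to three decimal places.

At P = 17.8, I = 34261.1: Q = 730.697.
Holding P constant, ∂Q/∂I = 3.97/(2√I) = 0.0107241.
η_I = (∂Q/∂I)·(I/Q) = 0.0107241 × (34261.1/730.697) = 0.503.

0.503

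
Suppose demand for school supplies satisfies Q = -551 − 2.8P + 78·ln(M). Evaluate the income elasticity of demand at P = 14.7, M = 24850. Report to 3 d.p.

At P = 14.7, M = 24850: Q = 197.248.
Holding P constant, ∂Q/∂M = 78/M = 0.00313883.
η_M = (∂Q/∂M)·(M/Q) = 0.00313883 × (24850/197.248) = 0.395.

0.395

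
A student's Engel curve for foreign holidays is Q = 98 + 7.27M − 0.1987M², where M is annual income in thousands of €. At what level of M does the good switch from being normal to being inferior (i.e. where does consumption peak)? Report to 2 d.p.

dQ/dM = 7.27 − 0.3974M.
The good is inferior where dQ/dM < 0. Setting dQ/dM = 0 gives M = 7.27 / 0.3974 = 18.29.

18.29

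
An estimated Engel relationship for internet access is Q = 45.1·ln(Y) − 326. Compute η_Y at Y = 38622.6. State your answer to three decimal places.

0.300

At Y = 38622.6: Q = 150.328.
dQ/dY = 45.1/Y = 0.00116771 at this income.
η = (dQ/dY)·(Y/Q) = 0.00116771 × (38622.6/150.328) = 0.300.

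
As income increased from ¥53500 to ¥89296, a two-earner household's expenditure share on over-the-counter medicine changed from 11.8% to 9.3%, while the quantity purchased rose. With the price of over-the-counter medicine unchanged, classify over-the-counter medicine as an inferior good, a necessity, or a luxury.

necessity

Quantity rises but the budget share falls as income rises, so 0 < η < 1.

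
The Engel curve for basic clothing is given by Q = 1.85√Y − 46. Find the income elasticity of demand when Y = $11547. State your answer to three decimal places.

At Y = 11547: Q = 152.795.
dQ/dY = 1.85/(2√Y) = 0.0086081 at this income.
η = (dQ/dY)·(Y/Q) = 0.0086081 × (11547/152.795) = 0.651.

0.651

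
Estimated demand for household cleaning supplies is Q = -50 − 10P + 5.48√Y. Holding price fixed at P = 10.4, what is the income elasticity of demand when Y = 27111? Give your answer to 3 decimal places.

At P = 10.4, Y = 27111: Q = 748.305.
Holding P constant, ∂Q/∂Y = 5.48/(2√Y) = 0.0166409.
η_Y = (∂Q/∂Y)·(Y/Q) = 0.0166409 × (27111/748.305) = 0.603.

0.603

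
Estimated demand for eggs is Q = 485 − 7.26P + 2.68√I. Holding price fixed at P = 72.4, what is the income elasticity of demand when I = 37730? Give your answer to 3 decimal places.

At P = 72.4, I = 37730: Q = 479.945.
Holding P constant, ∂Q/∂I = 2.68/(2√I) = 0.00689861.
η_I = (∂Q/∂I)·(I/Q) = 0.00689861 × (37730/479.945) = 0.542.

0.542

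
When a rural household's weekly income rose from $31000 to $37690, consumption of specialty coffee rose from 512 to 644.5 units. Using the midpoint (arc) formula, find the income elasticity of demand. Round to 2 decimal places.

ΔQ = 644.5 − 512 = 132.5; midpoint Q̄ = (512 + 644.5)/2 = 578.25.
ΔI = 37690 − 31000 = 6690; midpoint Ī = (31000 + 37690)/2 = 34345.
η = (ΔQ/Q̄) ÷ (ΔI/Ī) = (132.5/578.25) ÷ (6690/34345) = 1.18.

1.18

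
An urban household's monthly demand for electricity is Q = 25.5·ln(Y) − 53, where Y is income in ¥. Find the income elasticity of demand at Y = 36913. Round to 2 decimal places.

At Y = 36913: Q = 215.166.
dQ/dY = 25.5/Y = 0.000690814 at this income.
η = (dQ/dY)·(Y/Q) = 0.000690814 × (36913/215.166) = 0.12.

0.12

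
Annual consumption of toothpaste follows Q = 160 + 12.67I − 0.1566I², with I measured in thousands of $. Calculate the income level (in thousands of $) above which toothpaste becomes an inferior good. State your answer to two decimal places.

40.45

dQ/dI = 12.67 − 0.3132I.
The good is inferior where dQ/dI < 0. Setting dQ/dI = 0 gives I = 12.67 / 0.3132 = 40.45.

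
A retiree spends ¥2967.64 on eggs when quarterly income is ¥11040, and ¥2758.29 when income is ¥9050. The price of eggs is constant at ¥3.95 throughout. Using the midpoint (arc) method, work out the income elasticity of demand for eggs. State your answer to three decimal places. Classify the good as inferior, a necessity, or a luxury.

0.369 (necessity)

With a constant price, Q₁ = 2967.64/3.95 = 751.301 and Q₂ = 2758.29/3.95 = 698.301 (equivalently, work directly with expenditure since P cancels).
Midpoint %ΔQ = (2758.29 − 2967.64)/2862.97 = -0.07312; midpoint %ΔI = (9050 − 11040)/10045 = -0.19811.
η = -0.07312 / -0.19811 = 0.369.
0 < η < 1 ⇒ necessity.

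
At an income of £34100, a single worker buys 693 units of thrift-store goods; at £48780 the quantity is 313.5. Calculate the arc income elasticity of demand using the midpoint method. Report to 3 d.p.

-2.129

ΔQ = 313.5 − 693 = -379.5; midpoint Q̄ = (693 + 313.5)/2 = 503.25.
ΔI = 48780 − 34100 = 14680; midpoint Ī = (34100 + 48780)/2 = 41440.
η = (ΔQ/Q̄) ÷ (ΔI/Ī) = (-379.5/503.25) ÷ (14680/41440) = -2.129.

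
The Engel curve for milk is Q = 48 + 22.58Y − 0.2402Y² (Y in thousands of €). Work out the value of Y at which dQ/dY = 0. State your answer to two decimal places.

47.00

dQ/dY = 22.58 − 0.4804Y.
The good is inferior where dQ/dY < 0. Setting dQ/dY = 0 gives Y = 22.58 / 0.4804 = 47.00.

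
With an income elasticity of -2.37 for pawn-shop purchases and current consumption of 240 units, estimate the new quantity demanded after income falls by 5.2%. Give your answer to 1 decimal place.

269.6

%ΔQ ≈ η × %ΔI = -2.37 × (-5.2%) = 12.324%.
New Q ≈ 240 × (1 + 0.12324) = 269.6.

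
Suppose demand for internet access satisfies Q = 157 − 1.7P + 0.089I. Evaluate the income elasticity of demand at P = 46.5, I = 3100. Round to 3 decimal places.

At P = 46.5, I = 3100: Q = 353.850.
Holding P constant, ∂Q/∂I = 0.089.
η_I = (∂Q/∂I)·(I/Q) = 0.089 × (3100/353.850) = 0.780.

0.780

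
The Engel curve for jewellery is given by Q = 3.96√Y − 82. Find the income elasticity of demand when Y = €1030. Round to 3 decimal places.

At Y = 1030: Q = 45.091.
dQ/dY = 3.96/(2√Y) = 0.0616945 at this income.
η = (dQ/dY)·(Y/Q) = 0.0616945 × (1030/45.091) = 1.409.

1.409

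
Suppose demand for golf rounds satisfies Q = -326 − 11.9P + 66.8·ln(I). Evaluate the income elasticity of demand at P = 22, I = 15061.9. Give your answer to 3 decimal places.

1.219

At P = 22, I = 15061.9: Q = 54.811.
Holding P constant, ∂Q/∂I = 66.8/I = 0.00443503.
η_I = (∂Q/∂I)·(I/Q) = 0.00443503 × (15061.9/54.811) = 1.219.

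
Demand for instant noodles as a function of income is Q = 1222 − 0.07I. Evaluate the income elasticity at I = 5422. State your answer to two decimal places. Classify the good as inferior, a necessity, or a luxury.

-0.45 (inferior good)

At I = 5422: Q = 842.460.
dQ/dI = −0.07.
η = (dQ/dI)·(I/Q) = -0.07 × (5422/842.460) = -0.45.
Since η < 0, the good is an inferior good.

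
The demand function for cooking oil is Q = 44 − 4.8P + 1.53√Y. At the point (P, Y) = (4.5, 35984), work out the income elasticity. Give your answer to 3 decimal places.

At P = 4.5, Y = 35984: Q = 312.633.
Holding P constant, ∂Q/∂Y = 1.53/(2√Y) = 0.0040328.
η_Y = (∂Q/∂Y)·(Y/Q) = 0.0040328 × (35984/312.633) = 0.464.

0.464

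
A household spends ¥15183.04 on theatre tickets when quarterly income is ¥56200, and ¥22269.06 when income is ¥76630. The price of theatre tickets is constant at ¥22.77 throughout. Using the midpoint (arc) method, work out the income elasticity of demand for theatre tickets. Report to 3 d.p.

1.230

With a constant price, Q₁ = 15183.04/22.77 = 666.800 and Q₂ = 22269.06/22.77 = 978.000 (equivalently, work directly with expenditure since P cancels).
Midpoint %ΔQ = (22269.06 − 15183.04)/18726.05 = 0.37840; midpoint %ΔI = (76630 − 56200)/66415 = 0.30761.
η = 0.37840 / 0.30761 = 1.230.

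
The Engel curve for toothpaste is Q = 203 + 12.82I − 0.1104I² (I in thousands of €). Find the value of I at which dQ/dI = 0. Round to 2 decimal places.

dQ/dI = 12.82 − 0.2208I.
The good is inferior where dQ/dI < 0. Setting dQ/dI = 0 gives I = 12.82 / 0.2208 = 58.06.

58.06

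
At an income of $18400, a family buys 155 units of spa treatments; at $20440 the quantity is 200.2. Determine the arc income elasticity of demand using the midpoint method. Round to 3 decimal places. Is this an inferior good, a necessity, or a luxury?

ΔQ = 200.2 − 155 = 45.2; midpoint Q̄ = (155 + 200.2)/2 = 177.6.
ΔI = 20440 − 18400 = 2040; midpoint Ī = (18400 + 20440)/2 = 19420.
η = (ΔQ/Q̄) ÷ (ΔI/Ī) = (45.2/177.6) ÷ (2040/19420) = 2.423.
η > 1 ⇒ luxury.

2.423 (luxury)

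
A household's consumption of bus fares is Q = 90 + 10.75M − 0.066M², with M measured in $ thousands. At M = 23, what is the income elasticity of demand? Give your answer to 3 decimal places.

0.587

At M = 23: Q = 302.3360.
dQ/dM = 10.75 − 0.132M = 7.71400.
η = (dQ/dM)·(M/Q) = 7.71400 × (23/302.3360) = 0.587.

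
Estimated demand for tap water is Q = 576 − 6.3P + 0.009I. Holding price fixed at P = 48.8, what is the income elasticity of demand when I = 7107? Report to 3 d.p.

0.192

At P = 48.8, I = 7107: Q = 332.523.
Holding P constant, ∂Q/∂I = 0.009.
η_I = (∂Q/∂I)·(I/Q) = 0.009 × (7107/332.523) = 0.192.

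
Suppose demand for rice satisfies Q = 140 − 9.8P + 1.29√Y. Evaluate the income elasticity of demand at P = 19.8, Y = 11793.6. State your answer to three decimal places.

0.814

At P = 19.8, Y = 11793.6: Q = 86.052.
Holding P constant, ∂Q/∂Y = 1.29/(2√Y) = 0.00593932.
η_Y = (∂Q/∂Y)·(Y/Q) = 0.00593932 × (11793.6/86.052) = 0.814.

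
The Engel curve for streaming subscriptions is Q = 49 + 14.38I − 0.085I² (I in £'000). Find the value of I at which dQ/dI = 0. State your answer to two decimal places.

84.59

dQ/dI = 14.38 − 0.17I.
The good is inferior where dQ/dI < 0. Setting dQ/dI = 0 gives I = 14.38 / 0.17 = 84.59.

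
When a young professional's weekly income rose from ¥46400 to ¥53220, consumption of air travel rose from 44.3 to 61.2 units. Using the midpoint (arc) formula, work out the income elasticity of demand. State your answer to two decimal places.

2.34

ΔQ = 61.2 − 44.3 = 16.9; midpoint Q̄ = (44.3 + 61.2)/2 = 52.75.
ΔI = 53220 − 46400 = 6820; midpoint Ī = (46400 + 53220)/2 = 49810.
η = (ΔQ/Q̄) ÷ (ΔI/Ī) = (16.9/52.75) ÷ (6820/49810) = 2.34.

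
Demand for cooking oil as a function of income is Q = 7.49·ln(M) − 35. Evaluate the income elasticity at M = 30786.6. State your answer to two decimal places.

0.18

At M = 30786.6: Q = 42.408.
dQ/dM = 7.49/M = 0.000243288 at this income.
η = (dQ/dM)·(M/Q) = 0.000243288 × (30786.6/42.408) = 0.18.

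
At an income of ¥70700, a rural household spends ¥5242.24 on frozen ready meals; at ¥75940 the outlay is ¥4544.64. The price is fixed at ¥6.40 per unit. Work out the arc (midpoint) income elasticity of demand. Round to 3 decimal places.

With a constant price, Q₁ = 5242.24/6.40 = 819.100 and Q₂ = 4544.64/6.40 = 710.100 (equivalently, work directly with expenditure since P cancels).
Midpoint %ΔQ = (4544.64 − 5242.24)/4893.44 = -0.14256; midpoint %ΔI = (75940 − 70700)/73320 = 0.07147.
η = -0.14256 / 0.07147 = -1.995.

-1.995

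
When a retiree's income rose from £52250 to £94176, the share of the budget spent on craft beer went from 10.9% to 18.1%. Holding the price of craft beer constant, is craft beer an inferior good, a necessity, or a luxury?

luxury

The budget share rises as income rises, so η > 1.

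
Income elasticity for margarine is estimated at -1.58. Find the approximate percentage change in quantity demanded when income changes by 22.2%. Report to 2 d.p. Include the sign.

%ΔQ ≈ η × %ΔI = -1.58 × 22.2% = -35.08%.

-35.08%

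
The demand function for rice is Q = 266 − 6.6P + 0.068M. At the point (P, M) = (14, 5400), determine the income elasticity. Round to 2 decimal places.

0.68

At P = 14, M = 5400: Q = 540.800.
Holding P constant, ∂Q/∂M = 0.068.
η_M = (∂Q/∂M)·(M/Q) = 0.068 × (5400/540.800) = 0.68.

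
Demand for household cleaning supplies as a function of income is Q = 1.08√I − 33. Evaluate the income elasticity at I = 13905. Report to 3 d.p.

At I = 13905: Q = 94.353.
dQ/dI = 1.08/(2√I) = 0.0045794 at this income.
η = (dQ/dI)·(I/Q) = 0.0045794 × (13905/94.353) = 0.675.

0.675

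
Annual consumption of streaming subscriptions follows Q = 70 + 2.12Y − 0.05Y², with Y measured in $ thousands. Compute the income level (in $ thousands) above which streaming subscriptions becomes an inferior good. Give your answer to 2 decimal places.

21.20

dQ/dY = 2.12 − 0.1Y.
The good is inferior where dQ/dY < 0. Setting dQ/dY = 0 gives Y = 2.12 / 0.1 = 21.20.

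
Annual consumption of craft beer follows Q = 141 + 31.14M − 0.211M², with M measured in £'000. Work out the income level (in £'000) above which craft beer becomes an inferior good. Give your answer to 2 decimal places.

dQ/dM = 31.14 − 0.422M.
The good is inferior where dQ/dM < 0. Setting dQ/dM = 0 gives M = 31.14 / 0.422 = 73.79.

73.79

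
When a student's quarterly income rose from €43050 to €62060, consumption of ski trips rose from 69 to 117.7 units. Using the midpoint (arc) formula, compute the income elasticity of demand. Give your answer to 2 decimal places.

ΔQ = 117.7 − 69 = 48.7; midpoint Q̄ = (69 + 117.7)/2 = 93.35.
ΔI = 62060 − 43050 = 19010; midpoint Ī = (43050 + 62060)/2 = 52555.
η = (ΔQ/Q̄) ÷ (ΔI/Ī) = (48.7/93.35) ÷ (19010/52555) = 1.44.

1.44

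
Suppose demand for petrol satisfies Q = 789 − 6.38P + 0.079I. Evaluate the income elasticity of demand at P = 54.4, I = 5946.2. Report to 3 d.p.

0.515

At P = 54.4, I = 5946.2: Q = 911.678.
Holding P constant, ∂Q/∂I = 0.079.
η_I = (∂Q/∂I)·(I/Q) = 0.079 × (5946.2/911.678) = 0.515.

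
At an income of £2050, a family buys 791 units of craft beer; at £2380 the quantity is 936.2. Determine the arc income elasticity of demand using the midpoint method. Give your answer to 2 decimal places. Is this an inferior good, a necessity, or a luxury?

1.13 (luxury)

ΔQ = 936.2 − 791 = 145.2; midpoint Q̄ = (791 + 936.2)/2 = 863.6.
ΔI = 2380 − 2050 = 330; midpoint Ī = (2050 + 2380)/2 = 2215.
η = (ΔQ/Q̄) ÷ (ΔI/Ī) = (145.2/863.6) ÷ (330/2215) = 1.13.
η > 1 ⇒ luxury.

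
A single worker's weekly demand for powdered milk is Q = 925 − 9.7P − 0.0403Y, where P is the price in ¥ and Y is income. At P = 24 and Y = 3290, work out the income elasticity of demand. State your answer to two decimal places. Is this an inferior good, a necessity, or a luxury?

-0.24 (inferior good)

At P = 24, Y = 3290: Q = 559.613.
Holding P constant, ∂Q/∂Y = −0.0403.
η_Y = (∂Q/∂Y)·(Y/Q) = -0.0403 × (3290/559.613) = -0.24.
Since η < 0, this is an inferior good.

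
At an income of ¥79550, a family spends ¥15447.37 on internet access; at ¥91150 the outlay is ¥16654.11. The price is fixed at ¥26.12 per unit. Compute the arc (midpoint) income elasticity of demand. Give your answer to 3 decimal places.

With a constant price, Q₁ = 15447.37/26.12 = 591.400 and Q₂ = 16654.11/26.12 = 637.600 (equivalently, work directly with expenditure since P cancels).
Midpoint %ΔQ = (16654.11 − 15447.37)/16050.74 = 0.07518; midpoint %ΔI = (91150 − 79550)/85350 = 0.13591.
η = 0.07518 / 0.13591 = 0.553.

0.553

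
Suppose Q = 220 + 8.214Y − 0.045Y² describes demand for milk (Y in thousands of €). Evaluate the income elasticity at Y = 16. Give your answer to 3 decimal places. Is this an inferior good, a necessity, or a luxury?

At Y = 16: Q = 339.9040.
dQ/dY = 8.214 − 0.09Y = 6.77400.
η = (dQ/dY)·(Y/Q) = 6.77400 × (16/339.9040) = 0.319.
0 < η < 1 ⇒ necessity.

0.319 (necessity)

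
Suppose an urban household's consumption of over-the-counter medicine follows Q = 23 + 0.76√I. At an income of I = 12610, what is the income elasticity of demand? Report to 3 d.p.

0.394

At I = 12610: Q = 108.344.
dQ/dI = 0.76/(2√I) = 0.00338397 at this income.
η = (dQ/dI)·(I/Q) = 0.00338397 × (12610/108.344) = 0.394.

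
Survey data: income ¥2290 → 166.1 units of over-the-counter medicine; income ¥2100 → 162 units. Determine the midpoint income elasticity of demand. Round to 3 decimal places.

0.289

ΔQ = 162 − 166.1 = -4.1; midpoint Q̄ = (166.1 + 162)/2 = 164.05.
ΔI = 2100 − 2290 = -190; midpoint Ī = (2290 + 2100)/2 = 2195.
η = (ΔQ/Q̄) ÷ (ΔI/Ī) = (-4.1/164.05) ÷ (-190/2195) = 0.289.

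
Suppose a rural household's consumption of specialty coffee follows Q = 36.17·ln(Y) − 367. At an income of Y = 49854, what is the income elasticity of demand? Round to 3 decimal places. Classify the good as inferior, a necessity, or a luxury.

1.492 (luxury)

At Y = 49854: Q = 24.246.
dQ/dY = 36.17/Y = 0.000725519 at this income.
η = (dQ/dY)·(Y/Q) = 0.000725519 × (49854/24.246) = 1.492.
Since η > 1, the good is a luxury.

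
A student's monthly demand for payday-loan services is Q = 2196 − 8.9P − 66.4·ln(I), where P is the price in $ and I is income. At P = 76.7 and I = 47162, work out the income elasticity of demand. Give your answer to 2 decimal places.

-0.08

At P = 76.7, I = 47162: Q = 798.817.
Holding P constant, ∂Q/∂I = -66.4/I = -0.00140791.
η_I = (∂Q/∂I)·(I/Q) = -0.00140791 × (47162/798.817) = -0.08.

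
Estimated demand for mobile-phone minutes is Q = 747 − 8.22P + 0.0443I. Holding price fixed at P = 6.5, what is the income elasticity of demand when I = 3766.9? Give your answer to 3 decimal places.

0.194

At P = 6.5, I = 3766.9: Q = 860.444.
Holding P constant, ∂Q/∂I = 0.0443.
η_I = (∂Q/∂I)·(I/Q) = 0.0443 × (3766.9/860.444) = 0.194.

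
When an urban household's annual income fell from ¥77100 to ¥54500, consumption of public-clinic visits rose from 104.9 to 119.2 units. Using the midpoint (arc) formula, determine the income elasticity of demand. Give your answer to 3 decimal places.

ΔQ = 119.2 − 104.9 = 14.3; midpoint Q̄ = (104.9 + 119.2)/2 = 112.05.
ΔI = 54500 − 77100 = -22600; midpoint Ī = (77100 + 54500)/2 = 65800.
η = (ΔQ/Q̄) ÷ (ΔI/Ī) = (14.3/112.05) ÷ (-22600/65800) = -0.372.

-0.372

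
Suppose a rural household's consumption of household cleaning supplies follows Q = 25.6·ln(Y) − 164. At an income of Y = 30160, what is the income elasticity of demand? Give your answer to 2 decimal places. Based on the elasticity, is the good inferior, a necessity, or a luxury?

At Y = 30160: Q = 100.045.
dQ/dY = 25.6/Y = 0.000848806 at this income.
η = (dQ/dY)·(Y/Q) = 0.000848806 × (30160/100.045) = 0.26.
Since 0 < η < 1, the good is a necessity.

0.26 (necessity)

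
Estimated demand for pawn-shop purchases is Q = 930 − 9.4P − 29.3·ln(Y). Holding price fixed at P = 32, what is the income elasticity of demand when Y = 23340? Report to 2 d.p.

-0.09

At P = 32, Y = 23340: Q = 334.503.
Holding P constant, ∂Q/∂Y = -29.3/Y = -0.00125536.
η_Y = (∂Q/∂Y)·(Y/Q) = -0.00125536 × (23340/334.503) = -0.09.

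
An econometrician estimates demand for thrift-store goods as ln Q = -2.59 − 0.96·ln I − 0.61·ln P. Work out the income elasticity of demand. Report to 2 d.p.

In a log-linear demand, the coefficient on ln I is the income elasticity.
So η = -0.96.

-0.96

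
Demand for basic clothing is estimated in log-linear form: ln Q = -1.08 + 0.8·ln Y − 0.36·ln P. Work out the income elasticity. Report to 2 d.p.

In a log-linear demand, the coefficient on ln Y is the income elasticity.
So η = 0.80.

0.80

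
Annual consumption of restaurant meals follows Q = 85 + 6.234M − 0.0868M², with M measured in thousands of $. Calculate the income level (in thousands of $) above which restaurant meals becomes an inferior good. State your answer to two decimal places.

35.91

dQ/dM = 6.234 − 0.1736M.
The good is inferior where dQ/dM < 0. Setting dQ/dM = 0 gives M = 6.234 / 0.1736 = 35.91.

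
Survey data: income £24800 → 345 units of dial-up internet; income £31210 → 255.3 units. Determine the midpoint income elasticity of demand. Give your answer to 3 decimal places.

ΔQ = 255.3 − 345 = -89.7; midpoint Q̄ = (345 + 255.3)/2 = 300.15.
ΔI = 31210 − 24800 = 6410; midpoint Ī = (24800 + 31210)/2 = 28005.
η = (ΔQ/Q̄) ÷ (ΔI/Ī) = (-89.7/300.15) ÷ (6410/28005) = -1.306.

-1.306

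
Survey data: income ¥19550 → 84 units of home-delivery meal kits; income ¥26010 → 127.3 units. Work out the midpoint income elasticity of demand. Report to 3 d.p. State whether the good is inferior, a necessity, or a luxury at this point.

1.445 (luxury)

ΔQ = 127.3 − 84 = 43.3; midpoint Q̄ = (84 + 127.3)/2 = 105.65.
ΔI = 26010 − 19550 = 6460; midpoint Ī = (19550 + 26010)/2 = 22780.
η = (ΔQ/Q̄) ÷ (ΔI/Ī) = (43.3/105.65) ÷ (6460/22780) = 1.445.
η > 1 ⇒ luxury.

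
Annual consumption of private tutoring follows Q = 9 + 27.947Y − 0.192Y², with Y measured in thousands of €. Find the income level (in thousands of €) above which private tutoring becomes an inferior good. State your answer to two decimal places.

dQ/dY = 27.947 − 0.384Y.
The good is inferior where dQ/dY < 0. Setting dQ/dY = 0 gives Y = 27.947 / 0.384 = 72.78.

72.78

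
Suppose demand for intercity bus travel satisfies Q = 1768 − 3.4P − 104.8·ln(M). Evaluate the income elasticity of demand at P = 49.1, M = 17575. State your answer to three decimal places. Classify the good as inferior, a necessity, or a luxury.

-0.182 (inferior good)

At P = 49.1, M = 17575: Q = 576.720.
Holding P constant, ∂Q/∂M = -104.8/M = -0.00596302.
η_M = (∂Q/∂M)·(M/Q) = -0.00596302 × (17575/576.720) = -0.182.
Since η < 0, this is an inferior good.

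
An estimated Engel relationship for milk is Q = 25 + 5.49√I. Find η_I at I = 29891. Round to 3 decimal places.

At I = 29891: Q = 974.167.
dQ/dI = 5.49/(2√I) = 0.0158771 at this income.
η = (dQ/dI)·(I/Q) = 0.0158771 × (29891/974.167) = 0.487.

0.487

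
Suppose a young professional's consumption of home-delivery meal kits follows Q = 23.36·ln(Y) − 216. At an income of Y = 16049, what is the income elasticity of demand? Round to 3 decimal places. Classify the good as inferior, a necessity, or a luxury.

2.289 (luxury)

At Y = 16049: Q = 10.204.
dQ/dY = 23.36/Y = 0.00145554 at this income.
η = (dQ/dY)·(Y/Q) = 0.00145554 × (16049/10.204) = 2.289.
Since η > 1, the good is a luxury.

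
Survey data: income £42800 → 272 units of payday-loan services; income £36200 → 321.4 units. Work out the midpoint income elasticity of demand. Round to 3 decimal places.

ΔQ = 321.4 − 272 = 49.4; midpoint Q̄ = (272 + 321.4)/2 = 296.7.
ΔI = 36200 − 42800 = -6600; midpoint Ī = (42800 + 36200)/2 = 39500.
η = (ΔQ/Q̄) ÷ (ΔI/Ī) = (49.4/296.7) ÷ (-6600/39500) = -0.996.

-0.996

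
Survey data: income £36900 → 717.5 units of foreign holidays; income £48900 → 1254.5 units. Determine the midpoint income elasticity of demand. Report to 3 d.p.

1.947

ΔQ = 1254.5 − 717.5 = 537; midpoint Q̄ = (717.5 + 1254.5)/2 = 986.
ΔI = 48900 − 36900 = 12000; midpoint Ī = (36900 + 48900)/2 = 42900.
η = (ΔQ/Q̄) ÷ (ΔI/Ī) = (537/986) ÷ (12000/42900) = 1.947.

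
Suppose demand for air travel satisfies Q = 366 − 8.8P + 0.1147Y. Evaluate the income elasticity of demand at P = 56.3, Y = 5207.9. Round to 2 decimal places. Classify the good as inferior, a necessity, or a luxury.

At P = 56.3, Y = 5207.9: Q = 467.906.
Holding P constant, ∂Q/∂Y = 0.1147.
η_Y = (∂Q/∂Y)·(Y/Q) = 0.1147 × (5207.9/467.906) = 1.28.
Since η > 1, this is a luxury.

1.28 (luxury)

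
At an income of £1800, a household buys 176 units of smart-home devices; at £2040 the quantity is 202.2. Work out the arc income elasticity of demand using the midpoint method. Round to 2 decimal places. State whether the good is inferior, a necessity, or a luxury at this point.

1.11 (luxury)

ΔQ = 202.2 − 176 = 26.2; midpoint Q̄ = (176 + 202.2)/2 = 189.1.
ΔI = 2040 − 1800 = 240; midpoint Ī = (1800 + 2040)/2 = 1920.
η = (ΔQ/Q̄) ÷ (ΔI/Ī) = (26.2/189.1) ÷ (240/1920) = 1.11.
η > 1 ⇒ luxury.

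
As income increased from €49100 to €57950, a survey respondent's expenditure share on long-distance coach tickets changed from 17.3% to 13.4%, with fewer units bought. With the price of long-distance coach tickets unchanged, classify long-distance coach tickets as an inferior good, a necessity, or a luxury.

inferior good

Quantity demanded falls as income rises, so η < 0.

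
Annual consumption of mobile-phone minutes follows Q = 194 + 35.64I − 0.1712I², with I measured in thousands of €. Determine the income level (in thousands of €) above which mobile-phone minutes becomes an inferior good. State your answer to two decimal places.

104.09

dQ/dI = 35.64 − 0.3424I.
The good is inferior where dQ/dI < 0. Setting dQ/dI = 0 gives I = 35.64 / 0.3424 = 104.09.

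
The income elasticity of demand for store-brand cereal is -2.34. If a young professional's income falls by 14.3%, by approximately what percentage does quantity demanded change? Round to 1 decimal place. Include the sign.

33.5%

%ΔQ ≈ η × %ΔI = -2.34 × (-14.3%) = 33.5%.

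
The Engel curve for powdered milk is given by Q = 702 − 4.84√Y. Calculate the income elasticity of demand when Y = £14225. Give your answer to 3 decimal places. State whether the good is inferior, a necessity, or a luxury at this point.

At Y = 14225: Q = 124.740.
dQ/dY = -4.84/(2√Y) = -0.0202903 at this income.
η = (dQ/dY)·(Y/Q) = -0.0202903 × (14225/124.740) = -2.314.
Since η < 0, the good is an inferior good.

-2.314 (inferior good)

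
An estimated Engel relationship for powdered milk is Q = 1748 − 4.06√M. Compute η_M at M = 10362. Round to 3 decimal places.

At M = 10362: Q = 1334.717.
dQ/dM = -4.06/(2√M) = -0.0199423 at this income.
η = (dQ/dM)·(M/Q) = -0.0199423 × (10362/1334.717) = -0.155.

-0.155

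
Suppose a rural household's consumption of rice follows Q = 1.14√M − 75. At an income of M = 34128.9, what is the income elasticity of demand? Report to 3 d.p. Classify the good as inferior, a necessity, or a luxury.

At M = 34128.9: Q = 135.604.
dQ/dM = 1.14/(2√M) = 0.00308542 at this income.
η = (dQ/dM)·(M/Q) = 0.00308542 × (34128.9/135.604) = 0.777.
Since 0 < η < 1, the good is a necessity.

0.777 (necessity)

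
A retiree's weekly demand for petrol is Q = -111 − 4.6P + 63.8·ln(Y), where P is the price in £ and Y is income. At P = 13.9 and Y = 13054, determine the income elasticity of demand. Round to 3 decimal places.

At P = 13.9, Y = 13054: Q = 429.683.
Holding P constant, ∂Q/∂Y = 63.8/Y = 0.00488739.
η_Y = (∂Q/∂Y)·(Y/Q) = 0.00488739 × (13054/429.683) = 0.148.

0.148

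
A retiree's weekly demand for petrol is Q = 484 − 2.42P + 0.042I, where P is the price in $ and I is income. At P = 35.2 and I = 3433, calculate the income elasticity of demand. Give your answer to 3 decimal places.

0.266

At P = 35.2, I = 3433: Q = 543.002.
Holding P constant, ∂Q/∂I = 0.042.
η_I = (∂Q/∂I)·(I/Q) = 0.042 × (3433/543.002) = 0.266.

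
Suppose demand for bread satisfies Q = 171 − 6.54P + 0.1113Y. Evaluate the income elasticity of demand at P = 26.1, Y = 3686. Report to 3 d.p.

0.999

At P = 26.1, Y = 3686: Q = 410.558.
Holding P constant, ∂Q/∂Y = 0.1113.
η_Y = (∂Q/∂Y)·(Y/Q) = 0.1113 × (3686/410.558) = 0.999.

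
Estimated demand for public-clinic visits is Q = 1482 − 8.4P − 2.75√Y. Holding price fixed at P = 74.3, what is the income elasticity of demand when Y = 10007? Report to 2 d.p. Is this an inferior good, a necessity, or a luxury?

At P = 74.3, Y = 10007: Q = 582.784.
Holding P constant, ∂Q/∂Y = -2.75/(2√Y) = -0.0137452.
η_Y = (∂Q/∂Y)·(Y/Q) = -0.0137452 × (10007/582.784) = -0.24.
Since η < 0, this is an inferior good.

-0.24 (inferior good)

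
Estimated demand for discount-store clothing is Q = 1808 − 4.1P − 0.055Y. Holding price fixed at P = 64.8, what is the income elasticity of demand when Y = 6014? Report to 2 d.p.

At P = 64.8, Y = 6014: Q = 1211.550.
Holding P constant, ∂Q/∂Y = −0.055.
η_Y = (∂Q/∂Y)·(Y/Q) = -0.055 × (6014/1211.550) = -0.27.

-0.27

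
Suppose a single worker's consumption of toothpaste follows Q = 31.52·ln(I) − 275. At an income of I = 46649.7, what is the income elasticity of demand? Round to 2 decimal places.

0.49

At I = 46649.7: Q = 63.853.
dQ/dI = 31.52/I = 0.000675674 at this income.
η = (dQ/dI)·(I/Q) = 0.000675674 × (46649.7/63.853) = 0.49.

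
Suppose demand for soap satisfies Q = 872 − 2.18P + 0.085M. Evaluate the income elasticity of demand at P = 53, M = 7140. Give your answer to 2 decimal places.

0.45

At P = 53, M = 7140: Q = 1363.360.
Holding P constant, ∂Q/∂M = 0.085.
η_M = (∂Q/∂M)·(M/Q) = 0.085 × (7140/1363.360) = 0.45.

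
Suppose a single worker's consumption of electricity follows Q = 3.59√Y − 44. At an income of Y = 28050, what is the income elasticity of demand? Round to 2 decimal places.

0.54

At Y = 28050: Q = 557.258.
dQ/dY = 3.59/(2√Y) = 0.0107176 at this income.
η = (dQ/dY)·(Y/Q) = 0.0107176 × (28050/557.258) = 0.54.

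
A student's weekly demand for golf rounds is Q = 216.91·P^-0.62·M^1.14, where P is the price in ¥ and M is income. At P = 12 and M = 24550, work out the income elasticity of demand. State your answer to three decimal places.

For a multiplicative demand Q = A·P^α·M^β, the income elasticity is β everywhere.
Here β = 1.14, so η = 1.140.

1.140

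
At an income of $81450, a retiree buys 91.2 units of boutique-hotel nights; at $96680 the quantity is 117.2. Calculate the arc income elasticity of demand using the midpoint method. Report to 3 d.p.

1.459

ΔQ = 117.2 − 91.2 = 26; midpoint Q̄ = (91.2 + 117.2)/2 = 104.2.
ΔI = 96680 − 81450 = 15230; midpoint Ī = (81450 + 96680)/2 = 89065.
η = (ΔQ/Q̄) ÷ (ΔI/Ī) = (26/104.2) ÷ (15230/89065) = 1.459.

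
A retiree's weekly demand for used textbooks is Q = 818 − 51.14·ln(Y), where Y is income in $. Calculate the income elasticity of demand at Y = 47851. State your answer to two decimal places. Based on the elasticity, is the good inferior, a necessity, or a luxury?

-0.19 (inferior good)

At Y = 47851: Q = 266.923.
dQ/dY = -51.14/Y = -0.00106873 at this income.
η = (dQ/dY)·(Y/Q) = -0.00106873 × (47851/266.923) = -0.19.
Since η < 0, the good is an inferior good.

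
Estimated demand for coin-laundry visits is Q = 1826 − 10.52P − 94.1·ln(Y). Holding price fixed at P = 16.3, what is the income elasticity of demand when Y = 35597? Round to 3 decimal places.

At P = 16.3, Y = 35597: Q = 668.354.
Holding P constant, ∂Q/∂Y = -94.1/Y = -0.00264348.
η_Y = (∂Q/∂Y)·(Y/Q) = -0.00264348 × (35597/668.354) = -0.141.

-0.141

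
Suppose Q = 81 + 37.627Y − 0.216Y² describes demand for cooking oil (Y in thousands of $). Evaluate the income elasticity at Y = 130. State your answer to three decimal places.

-1.822

At Y = 130: Q = 1322.1100.
dQ/dY = 37.627 − 0.432Y = -18.53300.
η = (dQ/dY)·(Y/Q) = -18.53300 × (130/1322.1100) = -1.822.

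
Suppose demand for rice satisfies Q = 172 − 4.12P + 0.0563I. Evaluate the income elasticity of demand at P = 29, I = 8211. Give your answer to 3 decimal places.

At P = 29, I = 8211: Q = 514.799.
Holding P constant, ∂Q/∂I = 0.0563.
η_I = (∂Q/∂I)·(I/Q) = 0.0563 × (8211/514.799) = 0.898.

0.898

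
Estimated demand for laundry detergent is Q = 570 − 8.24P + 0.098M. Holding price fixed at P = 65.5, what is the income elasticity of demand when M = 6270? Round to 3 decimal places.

0.953

At P = 65.5, M = 6270: Q = 644.740.
Holding P constant, ∂Q/∂M = 0.098.
η_M = (∂Q/∂M)·(M/Q) = 0.098 × (6270/644.740) = 0.953.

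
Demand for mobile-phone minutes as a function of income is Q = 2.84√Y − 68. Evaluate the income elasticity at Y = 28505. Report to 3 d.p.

0.583

At Y = 28505: Q = 411.489.
dQ/dY = 2.84/(2√Y) = 0.00841062 at this income.
η = (dQ/dY)·(Y/Q) = 0.00841062 × (28505/411.489) = 0.583.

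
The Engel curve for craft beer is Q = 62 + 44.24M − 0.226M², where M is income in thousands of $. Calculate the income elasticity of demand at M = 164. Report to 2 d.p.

At M = 164: Q = 1238.8640.
dQ/dM = 44.24 − 0.452M = -29.88800.
η = (dQ/dM)·(M/Q) = -29.88800 × (164/1238.8640) = -3.96.

-3.96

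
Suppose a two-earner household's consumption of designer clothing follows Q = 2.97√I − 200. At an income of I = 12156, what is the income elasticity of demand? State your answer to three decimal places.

1.285

At I = 12156: Q = 127.455.
dQ/dI = 2.97/(2√I) = 0.0134689 at this income.
η = (dQ/dI)·(I/Q) = 0.0134689 × (12156/127.455) = 1.285.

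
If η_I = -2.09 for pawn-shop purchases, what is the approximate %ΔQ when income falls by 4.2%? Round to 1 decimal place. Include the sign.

8.8%

%ΔQ ≈ η × %ΔI = -2.09 × (-4.2%) = 8.8%.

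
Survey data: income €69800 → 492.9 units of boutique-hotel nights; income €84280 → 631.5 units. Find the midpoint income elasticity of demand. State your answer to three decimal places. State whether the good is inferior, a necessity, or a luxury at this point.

ΔQ = 631.5 − 492.9 = 138.6; midpoint Q̄ = (492.9 + 631.5)/2 = 562.2.
ΔI = 84280 − 69800 = 14480; midpoint Ī = (69800 + 84280)/2 = 77040.
η = (ΔQ/Q̄) ÷ (ΔI/Ī) = (138.6/562.2) ÷ (14480/77040) = 1.312.
η > 1 ⇒ luxury.

1.312 (luxury)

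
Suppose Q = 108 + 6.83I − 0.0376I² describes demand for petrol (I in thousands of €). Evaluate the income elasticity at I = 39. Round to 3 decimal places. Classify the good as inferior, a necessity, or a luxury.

At I = 39: Q = 317.1804.
dQ/dI = 6.83 − 0.0752I = 3.89720.
η = (dQ/dI)·(I/Q) = 3.89720 × (39/317.1804) = 0.479.
0 < η < 1 ⇒ necessity.

0.479 (necessity)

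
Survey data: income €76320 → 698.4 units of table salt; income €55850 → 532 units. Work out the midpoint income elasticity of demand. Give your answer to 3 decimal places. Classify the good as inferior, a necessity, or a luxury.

ΔQ = 532 − 698.4 = -166.4; midpoint Q̄ = (698.4 + 532)/2 = 615.2.
ΔI = 55850 − 76320 = -20470; midpoint Ī = (76320 + 55850)/2 = 66085.
η = (ΔQ/Q̄) ÷ (ΔI/Ī) = (-166.4/615.2) ÷ (-20470/66085) = 0.873.
0 < η < 1 ⇒ necessity.

0.873 (necessity)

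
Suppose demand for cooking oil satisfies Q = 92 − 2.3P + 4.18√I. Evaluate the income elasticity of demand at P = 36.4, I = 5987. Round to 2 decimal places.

At P = 36.4, I = 5987: Q = 331.710.
Holding P constant, ∂Q/∂I = 4.18/(2√I) = 0.0270111.
η_I = (∂Q/∂I)·(I/Q) = 0.0270111 × (5987/331.710) = 0.49.

0.49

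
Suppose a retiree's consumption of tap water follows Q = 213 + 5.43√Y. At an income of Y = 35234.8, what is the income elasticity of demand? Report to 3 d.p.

At Y = 35234.8: Q = 1232.262.
dQ/dY = 5.43/(2√Y) = 0.0144639 at this income.
η = (dQ/dY)·(Y/Q) = 0.0144639 × (35234.8/1232.262) = 0.414.

0.414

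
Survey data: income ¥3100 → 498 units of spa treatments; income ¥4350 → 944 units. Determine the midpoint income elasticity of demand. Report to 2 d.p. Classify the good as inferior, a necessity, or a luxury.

1.84 (luxury)

ΔQ = 944 − 498 = 446; midpoint Q̄ = (498 + 944)/2 = 721.
ΔI = 4350 − 3100 = 1250; midpoint Ī = (3100 + 4350)/2 = 3725.
η = (ΔQ/Q̄) ÷ (ΔI/Ī) = (446/721) ÷ (1250/3725) = 1.84.
η > 1 ⇒ luxury.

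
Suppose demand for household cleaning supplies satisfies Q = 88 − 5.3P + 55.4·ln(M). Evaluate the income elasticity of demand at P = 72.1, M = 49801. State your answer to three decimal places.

0.182

At P = 72.1, M = 49801: Q = 305.065.
Holding P constant, ∂Q/∂M = 55.4/M = 0.00111243.
η_M = (∂Q/∂M)·(M/Q) = 0.00111243 × (49801/305.065) = 0.182.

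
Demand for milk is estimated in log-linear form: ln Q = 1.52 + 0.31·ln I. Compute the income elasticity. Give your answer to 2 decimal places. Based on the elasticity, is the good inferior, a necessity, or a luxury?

In a log-linear demand, the coefficient on ln I is the income elasticity.
So η = 0.31.
0 < η < 1 ⇒ necessity.

0.31 (necessity)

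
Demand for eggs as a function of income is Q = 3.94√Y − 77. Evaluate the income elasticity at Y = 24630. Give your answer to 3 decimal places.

At Y = 24630: Q = 541.342.
dQ/dY = 3.94/(2√Y) = 0.0125526 at this income.
η = (dQ/dY)·(Y/Q) = 0.0125526 × (24630/541.342) = 0.571.

0.571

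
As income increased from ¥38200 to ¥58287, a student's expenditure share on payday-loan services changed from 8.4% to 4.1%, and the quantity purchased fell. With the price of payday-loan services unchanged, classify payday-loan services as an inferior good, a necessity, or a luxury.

Quantity demanded falls as income rises, so η < 0.

inferior good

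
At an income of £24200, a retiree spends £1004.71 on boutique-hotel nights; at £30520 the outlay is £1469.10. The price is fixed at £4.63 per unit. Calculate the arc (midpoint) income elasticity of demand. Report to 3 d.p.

With a constant price, Q₁ = 1004.71/4.63 = 217.000 and Q₂ = 1469.10/4.63 = 317.300 (equivalently, work directly with expenditure since P cancels).
Midpoint %ΔQ = (1469.10 − 1004.71)/1236.91 = 0.37545; midpoint %ΔI = (30520 − 24200)/27360 = 0.23099.
η = 0.37545 / 0.23099 = 1.625.

1.625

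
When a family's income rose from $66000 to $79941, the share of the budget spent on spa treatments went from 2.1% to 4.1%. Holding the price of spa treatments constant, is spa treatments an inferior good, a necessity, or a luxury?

The budget share rises as income rises, so η > 1.

luxury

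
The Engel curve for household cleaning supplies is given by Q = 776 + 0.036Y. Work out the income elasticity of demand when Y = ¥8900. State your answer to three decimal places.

At Y = 8900: Q = 1096.400.
dQ/dY = 0.036.
η = (dQ/dY)·(Y/Q) = 0.036 × (8900/1096.400) = 0.292.

0.292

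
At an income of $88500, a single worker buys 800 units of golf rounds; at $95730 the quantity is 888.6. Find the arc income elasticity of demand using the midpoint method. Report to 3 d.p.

ΔQ = 888.6 − 800 = 88.6; midpoint Q̄ = (800 + 888.6)/2 = 844.3.
ΔI = 95730 − 88500 = 7230; midpoint Ī = (88500 + 95730)/2 = 92115.
η = (ΔQ/Q̄) ÷ (ΔI/Ī) = (88.6/844.3) ÷ (7230/92115) = 1.337.

1.337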